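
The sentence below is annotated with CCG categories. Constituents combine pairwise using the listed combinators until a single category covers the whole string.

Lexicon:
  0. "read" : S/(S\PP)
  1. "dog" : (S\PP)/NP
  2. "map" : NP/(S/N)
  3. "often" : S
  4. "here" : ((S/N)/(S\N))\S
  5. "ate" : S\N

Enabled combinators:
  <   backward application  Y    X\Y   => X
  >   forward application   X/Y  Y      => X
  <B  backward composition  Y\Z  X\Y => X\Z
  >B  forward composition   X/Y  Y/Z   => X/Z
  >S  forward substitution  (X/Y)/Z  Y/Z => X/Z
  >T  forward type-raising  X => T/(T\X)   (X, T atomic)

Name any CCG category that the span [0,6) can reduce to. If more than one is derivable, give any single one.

S

[0,6] S   >
  [0,1] "read" : S/(S\PP)
  [1,6] S\PP   >
    [1,2] "dog" : (S\PP)/NP
    [2,6] NP   >
      [2,3] "map" : NP/(S/N)
      [3,6] S/N   >
        [3,5] (S/N)/(S\N)   <
          [3,4] "often" : S
          [4,5] "here" : ((S/N)/(S\N))\S
        [5,6] "ate" : S\N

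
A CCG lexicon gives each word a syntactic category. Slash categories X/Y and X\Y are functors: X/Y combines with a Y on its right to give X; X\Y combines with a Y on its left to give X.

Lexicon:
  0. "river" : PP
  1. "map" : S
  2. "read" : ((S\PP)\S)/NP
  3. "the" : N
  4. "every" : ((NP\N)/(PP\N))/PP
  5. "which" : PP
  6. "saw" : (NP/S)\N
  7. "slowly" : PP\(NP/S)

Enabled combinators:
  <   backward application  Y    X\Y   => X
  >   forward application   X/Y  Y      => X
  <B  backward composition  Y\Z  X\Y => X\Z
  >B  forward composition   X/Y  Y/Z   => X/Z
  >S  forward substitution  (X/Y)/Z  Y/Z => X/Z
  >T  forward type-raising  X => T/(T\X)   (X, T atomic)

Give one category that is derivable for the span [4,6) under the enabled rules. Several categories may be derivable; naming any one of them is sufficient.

[0,8] S   >
  [0,1] S/(S\PP)   >T
    [0,1] "river" : PP
  [1,8] S\PP   <
    [1,2] "map" : S
    [2,8] (S\PP)\S   >
      [2,3] "read" : ((S\PP)\S)/NP
      [3,8] NP   <
        [3,4] "the" : N
        [4,8] NP\N   >
          [4,6] (NP\N)/(PP\N)   >
            [4,5] "every" : ((NP\N)/(PP\N))/PP
            [5,6] "which" : PP
          [6,8] PP\N   <B
            [6,7] "saw" : (NP/S)\N
            [7,8] "slowly" : PP\(NP/S)

(NP\N)/(PP\N)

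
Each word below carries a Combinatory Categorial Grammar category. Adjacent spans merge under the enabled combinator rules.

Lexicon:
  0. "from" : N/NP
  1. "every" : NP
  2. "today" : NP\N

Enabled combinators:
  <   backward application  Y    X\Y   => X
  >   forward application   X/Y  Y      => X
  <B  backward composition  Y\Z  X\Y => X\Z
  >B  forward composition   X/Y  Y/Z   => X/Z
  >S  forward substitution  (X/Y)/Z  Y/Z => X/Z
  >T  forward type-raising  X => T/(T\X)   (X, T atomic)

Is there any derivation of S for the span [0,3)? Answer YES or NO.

N/NP NP NP\N
CKY chart[0,3] = {N/(N\NP), NP, NP/(NP\NP), PP/(PP\NP), S/(S\NP)}; S ∉ chart

NO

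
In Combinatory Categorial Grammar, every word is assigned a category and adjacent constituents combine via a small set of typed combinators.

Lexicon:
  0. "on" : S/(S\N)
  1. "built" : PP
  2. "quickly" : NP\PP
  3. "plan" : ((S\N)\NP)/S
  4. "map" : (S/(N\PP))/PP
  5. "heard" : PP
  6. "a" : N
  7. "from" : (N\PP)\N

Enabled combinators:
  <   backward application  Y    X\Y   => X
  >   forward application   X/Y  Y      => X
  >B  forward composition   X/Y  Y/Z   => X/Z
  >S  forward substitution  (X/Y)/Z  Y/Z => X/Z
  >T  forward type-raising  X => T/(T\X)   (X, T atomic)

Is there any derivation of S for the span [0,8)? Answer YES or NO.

[0,8] S   >
  [0,1] "on" : S/(S\N)
  [1,8] S\N   <
    [1,3] NP   <
      [1,2] "built" : PP
      [2,3] "quickly" : NP\PP
    [3,8] (S\N)\NP   >
      [3,4] "plan" : ((S\N)\NP)/S
      [4,8] S   >
        [4,6] S/(N\PP)   >
          [4,5] "map" : (S/(N\PP))/PP
          [5,6] "heard" : PP
        [6,8] N\PP   <
          [6,7] "a" : N
          [7,8] "from" : (N\PP)\N

YES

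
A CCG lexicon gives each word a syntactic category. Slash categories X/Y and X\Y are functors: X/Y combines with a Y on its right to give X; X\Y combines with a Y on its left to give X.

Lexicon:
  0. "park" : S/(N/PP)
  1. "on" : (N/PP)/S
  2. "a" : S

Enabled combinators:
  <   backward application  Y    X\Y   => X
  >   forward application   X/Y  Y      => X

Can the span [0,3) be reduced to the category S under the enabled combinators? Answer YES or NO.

[0,3] S   >
  [0,1] "park" : S/(N/PP)
  [1,3] N/PP   >
    [1,2] "on" : (N/PP)/S
    [2,3] "a" : S

YES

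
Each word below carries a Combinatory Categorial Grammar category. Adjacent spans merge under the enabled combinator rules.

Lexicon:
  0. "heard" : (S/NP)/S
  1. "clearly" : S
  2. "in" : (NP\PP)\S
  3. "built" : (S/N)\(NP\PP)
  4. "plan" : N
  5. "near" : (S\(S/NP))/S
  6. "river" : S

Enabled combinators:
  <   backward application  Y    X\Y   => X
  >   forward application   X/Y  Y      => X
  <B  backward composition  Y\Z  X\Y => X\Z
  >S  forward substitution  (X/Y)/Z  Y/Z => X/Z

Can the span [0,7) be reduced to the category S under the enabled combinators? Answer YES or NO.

YES

[0,7] S   <
  [0,5] S/NP   >
    [0,1] "heard" : (S/NP)/S
    [1,5] S   >
      [1,4] S/N   <
        [1,3] NP\PP   <
          [1,2] "clearly" : S
          [2,3] "in" : (NP\PP)\S
        [3,4] "built" : (S/N)\(NP\PP)
      [4,5] "plan" : N
  [5,7] S\(S/NP)   >
    [5,6] "near" : (S\(S/NP))/S
    [6,7] "river" : S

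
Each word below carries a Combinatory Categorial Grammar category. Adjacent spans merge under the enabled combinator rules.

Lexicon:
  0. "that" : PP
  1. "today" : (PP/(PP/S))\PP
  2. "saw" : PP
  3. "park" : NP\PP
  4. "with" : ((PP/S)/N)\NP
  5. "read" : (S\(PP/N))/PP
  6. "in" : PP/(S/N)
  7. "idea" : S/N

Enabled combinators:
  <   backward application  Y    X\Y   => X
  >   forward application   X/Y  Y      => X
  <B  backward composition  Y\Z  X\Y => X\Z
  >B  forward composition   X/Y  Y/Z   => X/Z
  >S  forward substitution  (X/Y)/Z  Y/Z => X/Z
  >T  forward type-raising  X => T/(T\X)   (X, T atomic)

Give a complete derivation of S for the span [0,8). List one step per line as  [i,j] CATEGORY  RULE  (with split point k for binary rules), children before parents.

[0,1] PP  lex  "that"
[1,2] (PP/(PP/S))\PP  lex  "today"
[0,2] PP/(PP/S)  <  k=1
[2,3] PP  lex  "saw"
[2,3] NP/(NP\PP)  >T
[3,4] NP\PP  lex  "park"
[2,4] NP  >  k=3
[4,5] ((PP/S)/N)\NP  lex  "with"
[2,5] (PP/S)/N  <  k=4
[0,5] PP/N  >B  k=2
[5,6] (S\(PP/N))/PP  lex  "read"
[6,7] PP/(S/N)  lex  "in"
[7,8] S/N  lex  "idea"
[6,8] PP  >  k=7
[5,8] S\(PP/N)  >  k=6
[0,8] S  <  k=5

[0,8] S   <
  [0,5] PP/N   >B
    [0,2] PP/(PP/S)   <
      [0,1] "that" : PP
      [1,2] "today" : (PP/(PP/S))\PP
    [2,5] (PP/S)/N   <
      [2,4] NP   >
        [2,3] NP/(NP\PP)   >T
          [2,3] "saw" : PP
        [3,4] "park" : NP\PP
      [4,5] "with" : ((PP/S)/N)\NP
  [5,8] S\(PP/N)   >
    [5,6] "read" : (S\(PP/N))/PP
    [6,8] PP   >
      [6,7] "in" : PP/(S/N)
      [7,8] "idea" : S/N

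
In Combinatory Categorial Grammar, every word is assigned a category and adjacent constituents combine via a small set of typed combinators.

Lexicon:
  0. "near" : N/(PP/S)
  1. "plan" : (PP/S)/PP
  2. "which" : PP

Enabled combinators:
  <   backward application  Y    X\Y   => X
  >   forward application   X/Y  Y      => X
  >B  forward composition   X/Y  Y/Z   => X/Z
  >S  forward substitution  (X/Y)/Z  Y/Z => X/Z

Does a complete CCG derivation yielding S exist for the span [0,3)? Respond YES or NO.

N/(PP/S) (PP/S)/PP PP
CKY chart[0,3] = {N}; S ∉ chart

NO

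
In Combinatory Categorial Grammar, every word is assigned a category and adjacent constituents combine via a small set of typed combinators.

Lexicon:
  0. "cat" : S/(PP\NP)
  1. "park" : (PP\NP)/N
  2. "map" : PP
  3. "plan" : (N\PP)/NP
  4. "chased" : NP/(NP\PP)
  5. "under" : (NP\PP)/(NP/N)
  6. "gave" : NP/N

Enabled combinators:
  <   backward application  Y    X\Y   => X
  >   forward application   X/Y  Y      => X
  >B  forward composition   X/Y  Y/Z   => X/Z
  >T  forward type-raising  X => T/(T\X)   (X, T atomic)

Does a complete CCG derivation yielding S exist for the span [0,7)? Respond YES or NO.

YES

[0,7] S   >
  [0,2] S/N   >B
    [0,1] "cat" : S/(PP\NP)
    [1,2] "park" : (PP\NP)/N
  [2,7] N   >
    [2,3] N/(N\PP)   >T
      [2,3] "map" : PP
    [3,7] N\PP   >
      [3,4] "plan" : (N\PP)/NP
      [4,7] NP   >
        [4,5] "chased" : NP/(NP\PP)
        [5,7] NP\PP   >
          [5,6] "under" : (NP\PP)/(NP/N)
          [6,7] "gave" : NP/N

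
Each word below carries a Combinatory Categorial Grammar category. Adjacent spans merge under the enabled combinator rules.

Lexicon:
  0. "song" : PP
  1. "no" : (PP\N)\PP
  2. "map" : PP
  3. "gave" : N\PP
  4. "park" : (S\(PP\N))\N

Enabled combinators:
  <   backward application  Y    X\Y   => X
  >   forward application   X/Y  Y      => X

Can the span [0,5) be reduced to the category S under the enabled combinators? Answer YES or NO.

[0,5] S   <
  [0,2] PP\N   <
    [0,1] "song" : PP
    [1,2] "no" : (PP\N)\PP
  [2,5] S\(PP\N)   <
    [2,4] N   <
      [2,3] "map" : PP
      [3,4] "gave" : N\PP
    [4,5] "park" : (S\(PP\N))\N

YES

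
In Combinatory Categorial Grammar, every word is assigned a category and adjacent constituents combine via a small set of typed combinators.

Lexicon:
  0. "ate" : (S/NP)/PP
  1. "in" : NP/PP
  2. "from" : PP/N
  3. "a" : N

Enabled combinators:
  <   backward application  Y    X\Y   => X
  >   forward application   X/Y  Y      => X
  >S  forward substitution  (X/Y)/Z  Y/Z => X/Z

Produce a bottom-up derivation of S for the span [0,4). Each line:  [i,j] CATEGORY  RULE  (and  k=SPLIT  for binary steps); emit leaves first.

[0,4] S   >
  [0,2] S/PP   >S
    [0,1] "ate" : (S/NP)/PP
    [1,2] "in" : NP/PP
  [2,4] PP   >
    [2,3] "from" : PP/N
    [3,4] "a" : N

[0,1] (S/NP)/PP  lex  "ate"
[1,2] NP/PP  lex  "in"
[0,2] S/PP  >S  k=1
[2,3] PP/N  lex  "from"
[3,4] N  lex  "a"
[2,4] PP  >  k=3
[0,4] S  >  k=2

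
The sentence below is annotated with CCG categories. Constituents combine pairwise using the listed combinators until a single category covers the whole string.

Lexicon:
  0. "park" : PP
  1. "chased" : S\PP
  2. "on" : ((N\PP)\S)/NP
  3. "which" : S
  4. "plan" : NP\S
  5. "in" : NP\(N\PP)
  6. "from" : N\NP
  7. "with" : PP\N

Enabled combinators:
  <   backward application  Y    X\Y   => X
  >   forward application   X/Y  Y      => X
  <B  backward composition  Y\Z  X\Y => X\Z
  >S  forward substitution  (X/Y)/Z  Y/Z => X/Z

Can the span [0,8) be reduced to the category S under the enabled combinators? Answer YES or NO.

PP S\PP ((N\PP)\S)/NP S NP\S NP\(N\PP) N\NP PP\N
CKY chart[0,8] = {PP}; S ∉ chart

NO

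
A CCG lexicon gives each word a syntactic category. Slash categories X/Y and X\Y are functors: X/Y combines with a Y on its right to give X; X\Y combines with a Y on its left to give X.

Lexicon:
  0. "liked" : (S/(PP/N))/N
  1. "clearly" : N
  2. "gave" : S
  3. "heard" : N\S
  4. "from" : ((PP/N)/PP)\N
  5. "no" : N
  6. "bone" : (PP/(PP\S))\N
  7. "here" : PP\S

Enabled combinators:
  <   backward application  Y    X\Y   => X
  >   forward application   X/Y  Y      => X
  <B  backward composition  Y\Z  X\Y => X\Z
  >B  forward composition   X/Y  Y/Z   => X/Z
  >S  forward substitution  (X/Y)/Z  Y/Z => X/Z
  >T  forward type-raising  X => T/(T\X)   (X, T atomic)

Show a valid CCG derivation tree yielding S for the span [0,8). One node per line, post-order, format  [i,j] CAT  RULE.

[0,1] (S/(PP/N))/N  lex  "liked"
[1,2] N  lex  "clearly"
[0,2] S/(PP/N)  >  k=1
[2,3] S  lex  "gave"
[3,4] N\S  lex  "heard"
[2,4] N  <  k=3
[4,5] ((PP/N)/PP)\N  lex  "from"
[2,5] (PP/N)/PP  <  k=4
[5,6] N  lex  "no"
[6,7] (PP/(PP\S))\N  lex  "bone"
[5,7] PP/(PP\S)  <  k=6
[7,8] PP\S  lex  "here"
[5,8] PP  >  k=7
[2,8] PP/N  >  k=5
[0,8] S  >  k=2

[0,8] S   >
  [0,2] S/(PP/N)   >
    [0,1] "liked" : (S/(PP/N))/N
    [1,2] "clearly" : N
  [2,8] PP/N   >
    [2,5] (PP/N)/PP   <
      [2,4] N   <
        [2,3] "gave" : S
        [3,4] "heard" : N\S
      [4,5] "from" : ((PP/N)/PP)\N
    [5,8] PP   >
      [5,7] PP/(PP\S)   <
        [5,6] "no" : N
        [6,7] "bone" : (PP/(PP\S))\N
      [7,8] "here" : PP\S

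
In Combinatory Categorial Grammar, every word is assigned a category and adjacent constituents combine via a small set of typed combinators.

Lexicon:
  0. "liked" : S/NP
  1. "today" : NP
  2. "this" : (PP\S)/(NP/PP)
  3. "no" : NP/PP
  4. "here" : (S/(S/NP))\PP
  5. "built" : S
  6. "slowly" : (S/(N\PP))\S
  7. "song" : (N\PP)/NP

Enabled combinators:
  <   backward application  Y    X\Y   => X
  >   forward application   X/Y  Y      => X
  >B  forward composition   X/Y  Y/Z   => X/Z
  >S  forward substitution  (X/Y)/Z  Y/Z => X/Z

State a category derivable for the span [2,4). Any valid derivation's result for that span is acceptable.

[0,8] S   >
  [0,5] S/(S/NP)   <
    [0,4] PP   <
      [0,2] S   >
        [0,1] "liked" : S/NP
        [1,2] "today" : NP
      [2,4] PP\S   >
        [2,3] "this" : (PP\S)/(NP/PP)
        [3,4] "no" : NP/PP
    [4,5] "here" : (S/(S/NP))\PP
  [5,8] S/NP   >B
    [5,7] S/(N\PP)   <
      [5,6] "built" : S
      [6,7] "slowly" : (S/(N\PP))\S
    [7,8] "song" : (N\PP)/NP

PP\S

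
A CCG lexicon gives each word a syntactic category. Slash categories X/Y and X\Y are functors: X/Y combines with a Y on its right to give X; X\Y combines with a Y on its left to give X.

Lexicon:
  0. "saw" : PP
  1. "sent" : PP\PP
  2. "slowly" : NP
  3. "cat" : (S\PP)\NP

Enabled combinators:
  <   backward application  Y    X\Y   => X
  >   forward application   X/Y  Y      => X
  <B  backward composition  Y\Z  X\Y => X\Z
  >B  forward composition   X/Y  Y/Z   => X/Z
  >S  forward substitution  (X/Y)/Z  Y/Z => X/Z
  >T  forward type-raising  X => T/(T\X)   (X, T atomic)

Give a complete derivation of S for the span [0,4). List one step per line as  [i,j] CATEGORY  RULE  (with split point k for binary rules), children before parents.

[0,4] S   <
  [0,1] "saw" : PP
  [1,4] S\PP   <B
    [1,2] "sent" : PP\PP
    [2,4] S\PP   <
      [2,3] "slowly" : NP
      [3,4] "cat" : (S\PP)\NP

[0,1] PP  lex  "saw"
[1,2] PP\PP  lex  "sent"
[2,3] NP  lex  "slowly"
[3,4] (S\PP)\NP  lex  "cat"
[2,4] S\PP  <  k=3
[1,4] S\PP  <B  k=2
[0,4] S  <  k=1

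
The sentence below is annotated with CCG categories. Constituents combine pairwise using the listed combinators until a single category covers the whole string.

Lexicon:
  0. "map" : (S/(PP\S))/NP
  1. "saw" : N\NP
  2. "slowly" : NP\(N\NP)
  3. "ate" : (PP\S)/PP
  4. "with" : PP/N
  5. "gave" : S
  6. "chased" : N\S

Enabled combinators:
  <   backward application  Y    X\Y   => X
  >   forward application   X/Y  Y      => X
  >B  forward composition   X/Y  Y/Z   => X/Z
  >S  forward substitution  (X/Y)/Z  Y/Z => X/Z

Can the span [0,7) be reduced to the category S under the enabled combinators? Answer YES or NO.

YES

[0,7] S   >
  [0,3] S/(PP\S)   >
    [0,1] "map" : (S/(PP\S))/NP
    [1,3] NP   <
      [1,2] "saw" : N\NP
      [2,3] "slowly" : NP\(N\NP)
  [3,7] PP\S   >
    [3,4] "ate" : (PP\S)/PP
    [4,7] PP   >
      [4,5] "with" : PP/N
      [5,7] N   <
        [5,6] "gave" : S
        [6,7] "chased" : N\S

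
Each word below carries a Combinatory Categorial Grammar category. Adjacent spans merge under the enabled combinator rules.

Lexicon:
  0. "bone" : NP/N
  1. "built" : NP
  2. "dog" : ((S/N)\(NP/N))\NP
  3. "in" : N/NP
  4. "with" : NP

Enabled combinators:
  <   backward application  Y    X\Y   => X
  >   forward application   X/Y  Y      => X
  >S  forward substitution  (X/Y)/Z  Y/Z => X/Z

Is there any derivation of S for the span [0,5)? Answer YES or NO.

[0,5] S   >
  [0,3] S/N   <
    [0,1] "bone" : NP/N
    [1,3] (S/N)\(NP/N)   <
      [1,2] "built" : NP
      [2,3] "dog" : ((S/N)\(NP/N))\NP
  [3,5] N   >
    [3,4] "in" : N/NP
    [4,5] "with" : NP

YES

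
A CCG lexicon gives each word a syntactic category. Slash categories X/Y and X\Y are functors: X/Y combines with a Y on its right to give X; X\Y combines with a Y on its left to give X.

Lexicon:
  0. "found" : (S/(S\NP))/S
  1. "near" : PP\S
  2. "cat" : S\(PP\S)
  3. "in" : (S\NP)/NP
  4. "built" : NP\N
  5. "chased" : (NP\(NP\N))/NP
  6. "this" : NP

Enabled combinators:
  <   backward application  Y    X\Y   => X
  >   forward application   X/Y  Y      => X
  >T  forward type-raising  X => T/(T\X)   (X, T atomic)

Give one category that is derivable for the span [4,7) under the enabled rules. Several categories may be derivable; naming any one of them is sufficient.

[0,7] S   >
  [0,3] S/(S\NP)   >
    [0,1] "found" : (S/(S\NP))/S
    [1,3] S   <
      [1,2] "near" : PP\S
      [2,3] "cat" : S\(PP\S)
  [3,7] S\NP   >
    [3,4] "in" : (S\NP)/NP
    [4,7] NP   <
      [4,5] "built" : NP\N
      [5,7] NP\(NP\N)   >
        [5,6] "chased" : (NP\(NP\N))/NP
        [6,7] "this" : NP

NP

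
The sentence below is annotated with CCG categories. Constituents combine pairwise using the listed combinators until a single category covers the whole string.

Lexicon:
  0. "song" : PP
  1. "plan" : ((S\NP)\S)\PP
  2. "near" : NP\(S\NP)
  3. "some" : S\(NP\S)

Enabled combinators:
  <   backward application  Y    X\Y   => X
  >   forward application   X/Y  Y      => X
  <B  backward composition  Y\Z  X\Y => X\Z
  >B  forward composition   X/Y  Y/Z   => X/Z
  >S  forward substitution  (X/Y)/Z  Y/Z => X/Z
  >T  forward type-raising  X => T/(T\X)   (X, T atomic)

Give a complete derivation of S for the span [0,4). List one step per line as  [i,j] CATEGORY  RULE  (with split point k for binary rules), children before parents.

[0,4] S   <
  [0,3] NP\S   <B
    [0,2] (S\NP)\S   <
      [0,1] "song" : PP
      [1,2] "plan" : ((S\NP)\S)\PP
    [2,3] "near" : NP\(S\NP)
  [3,4] "some" : S\(NP\S)

[0,1] PP  lex  "song"
[1,2] ((S\NP)\S)\PP  lex  "plan"
[0,2] (S\NP)\S  <  k=1
[2,3] NP\(S\NP)  lex  "near"
[0,3] NP\S  <B  k=2
[3,4] S\(NP\S)  lex  "some"
[0,4] S  <  k=3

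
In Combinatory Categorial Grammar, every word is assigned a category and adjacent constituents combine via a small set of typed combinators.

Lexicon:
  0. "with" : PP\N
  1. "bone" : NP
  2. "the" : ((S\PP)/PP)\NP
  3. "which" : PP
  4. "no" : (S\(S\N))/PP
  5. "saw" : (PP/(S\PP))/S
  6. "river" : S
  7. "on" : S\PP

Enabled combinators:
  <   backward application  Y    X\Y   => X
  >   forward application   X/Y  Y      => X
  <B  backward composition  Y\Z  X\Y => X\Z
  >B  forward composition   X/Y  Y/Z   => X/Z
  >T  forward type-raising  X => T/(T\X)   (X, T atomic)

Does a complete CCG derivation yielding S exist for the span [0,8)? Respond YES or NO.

YES

[0,8] S   <
  [0,4] S\N   <B
    [0,1] "with" : PP\N
    [1,4] S\PP   >
      [1,3] (S\PP)/PP   <
        [1,2] "bone" : NP
        [2,3] "the" : ((S\PP)/PP)\NP
      [3,4] "which" : PP
  [4,8] S\(S\N)   >
    [4,5] "no" : (S\(S\N))/PP
    [5,8] PP   >
      [5,7] PP/(S\PP)   >
        [5,6] "saw" : (PP/(S\PP))/S
        [6,7] "river" : S
      [7,8] "on" : S\PP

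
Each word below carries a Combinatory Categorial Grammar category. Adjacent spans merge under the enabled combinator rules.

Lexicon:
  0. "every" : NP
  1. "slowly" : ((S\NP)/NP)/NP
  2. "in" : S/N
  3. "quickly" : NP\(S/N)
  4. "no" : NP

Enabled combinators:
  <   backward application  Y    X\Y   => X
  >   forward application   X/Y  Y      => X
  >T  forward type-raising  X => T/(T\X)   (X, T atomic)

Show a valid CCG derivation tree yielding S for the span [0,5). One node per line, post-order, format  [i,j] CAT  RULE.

[0,1] NP  lex  "every"
[1,2] ((S\NP)/NP)/NP  lex  "slowly"
[2,3] S/N  lex  "in"
[3,4] NP\(S/N)  lex  "quickly"
[2,4] NP  <  k=3
[1,4] (S\NP)/NP  >  k=2
[4,5] NP  lex  "no"
[1,5] S\NP  >  k=4
[0,5] S  <  k=1

[0,5] S   <
  [0,1] "every" : NP
  [1,5] S\NP   >
    [1,4] (S\NP)/NP   >
      [1,2] "slowly" : ((S\NP)/NP)/NP
      [2,4] NP   <
        [2,3] "in" : S/N
        [3,4] "quickly" : NP\(S/N)
    [4,5] "no" : NP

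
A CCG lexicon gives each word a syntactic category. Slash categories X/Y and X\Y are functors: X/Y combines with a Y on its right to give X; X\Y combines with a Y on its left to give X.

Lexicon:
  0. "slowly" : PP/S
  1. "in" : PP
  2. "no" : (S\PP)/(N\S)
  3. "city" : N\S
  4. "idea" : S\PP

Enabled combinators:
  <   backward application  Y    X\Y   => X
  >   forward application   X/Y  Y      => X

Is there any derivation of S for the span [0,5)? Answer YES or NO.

[0,5] S   <
  [0,4] PP   >
    [0,1] "slowly" : PP/S
    [1,4] S   <
      [1,2] "in" : PP
      [2,4] S\PP   >
        [2,3] "no" : (S\PP)/(N\S)
        [3,4] "city" : N\S
  [4,5] "idea" : S\PP

YES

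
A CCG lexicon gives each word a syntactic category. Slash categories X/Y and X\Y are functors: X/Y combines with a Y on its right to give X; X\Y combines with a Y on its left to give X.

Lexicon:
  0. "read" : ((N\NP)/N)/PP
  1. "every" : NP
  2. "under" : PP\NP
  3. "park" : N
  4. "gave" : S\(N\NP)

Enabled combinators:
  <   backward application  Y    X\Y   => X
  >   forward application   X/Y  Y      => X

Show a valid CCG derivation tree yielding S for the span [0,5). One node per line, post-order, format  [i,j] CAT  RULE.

[0,1] ((N\NP)/N)/PP  lex  "read"
[1,2] NP  lex  "every"
[2,3] PP\NP  lex  "under"
[1,3] PP  <  k=2
[0,3] (N\NP)/N  >  k=1
[3,4] N  lex  "park"
[0,4] N\NP  >  k=3
[4,5] S\(N\NP)  lex  "gave"
[0,5] S  <  k=4

[0,5] S   <
  [0,4] N\NP   >
    [0,3] (N\NP)/N   >
      [0,1] "read" : ((N\NP)/N)/PP
      [1,3] PP   <
        [1,2] "every" : NP
        [2,3] "under" : PP\NP
    [3,4] "park" : N
  [4,5] "gave" : S\(N\NP)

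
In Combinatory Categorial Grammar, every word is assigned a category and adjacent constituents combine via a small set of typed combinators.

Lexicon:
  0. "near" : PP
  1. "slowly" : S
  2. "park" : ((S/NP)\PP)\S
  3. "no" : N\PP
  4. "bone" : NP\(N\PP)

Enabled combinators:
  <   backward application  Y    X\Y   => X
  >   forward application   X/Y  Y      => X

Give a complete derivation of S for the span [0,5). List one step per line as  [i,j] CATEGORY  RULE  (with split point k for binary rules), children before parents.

[0,1] PP  lex  "near"
[1,2] S  lex  "slowly"
[2,3] ((S/NP)\PP)\S  lex  "park"
[1,3] (S/NP)\PP  <  k=2
[0,3] S/NP  <  k=1
[3,4] N\PP  lex  "no"
[4,5] NP\(N\PP)  lex  "bone"
[3,5] NP  <  k=4
[0,5] S  >  k=3

[0,5] S   >
  [0,3] S/NP   <
    [0,1] "near" : PP
    [1,3] (S/NP)\PP   <
      [1,2] "slowly" : S
      [2,3] "park" : ((S/NP)\PP)\S
  [3,5] NP   <
    [3,4] "no" : N\PP
    [4,5] "bone" : NP\(N\PP)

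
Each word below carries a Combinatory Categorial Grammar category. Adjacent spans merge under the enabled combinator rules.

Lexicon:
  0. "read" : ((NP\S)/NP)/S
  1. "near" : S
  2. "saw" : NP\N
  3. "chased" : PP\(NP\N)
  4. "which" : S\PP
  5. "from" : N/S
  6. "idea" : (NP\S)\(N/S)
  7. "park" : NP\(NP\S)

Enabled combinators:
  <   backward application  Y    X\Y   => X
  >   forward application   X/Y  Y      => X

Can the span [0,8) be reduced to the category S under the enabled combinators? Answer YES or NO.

NO

((NP\S)/NP)/S S NP\N PP\(NP\N) S\PP N/S (NP\S)\(N/S) NP\(NP\S)
CKY chart[0,8] = {NP}; S ∉ chart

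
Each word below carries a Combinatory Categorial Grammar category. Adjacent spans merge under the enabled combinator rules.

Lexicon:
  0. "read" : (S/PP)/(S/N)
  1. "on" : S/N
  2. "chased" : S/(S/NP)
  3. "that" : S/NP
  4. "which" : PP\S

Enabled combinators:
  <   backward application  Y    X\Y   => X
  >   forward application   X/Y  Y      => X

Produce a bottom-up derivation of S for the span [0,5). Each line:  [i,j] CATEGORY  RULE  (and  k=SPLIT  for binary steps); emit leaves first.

[0,5] S   >
  [0,2] S/PP   >
    [0,1] "read" : (S/PP)/(S/N)
    [1,2] "on" : S/N
  [2,5] PP   <
    [2,4] S   >
      [2,3] "chased" : S/(S/NP)
      [3,4] "that" : S/NP
    [4,5] "which" : PP\S

[0,1] (S/PP)/(S/N)  lex  "read"
[1,2] S/N  lex  "on"
[0,2] S/PP  >  k=1
[2,3] S/(S/NP)  lex  "chased"
[3,4] S/NP  lex  "that"
[2,4] S  >  k=3
[4,5] PP\S  lex  "which"
[2,5] PP  <  k=4
[0,5] S  >  k=2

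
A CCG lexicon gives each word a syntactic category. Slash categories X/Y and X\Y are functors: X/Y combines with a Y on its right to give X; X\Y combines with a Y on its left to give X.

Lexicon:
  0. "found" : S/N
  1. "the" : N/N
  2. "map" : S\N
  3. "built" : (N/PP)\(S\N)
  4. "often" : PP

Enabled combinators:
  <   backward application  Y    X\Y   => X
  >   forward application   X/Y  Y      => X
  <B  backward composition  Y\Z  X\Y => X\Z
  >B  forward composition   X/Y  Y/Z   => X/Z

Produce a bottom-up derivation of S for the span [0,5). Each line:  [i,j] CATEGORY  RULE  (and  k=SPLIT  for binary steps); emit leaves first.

[0,1] S/N  lex  "found"
[1,2] N/N  lex  "the"
[0,2] S/N  >B  k=1
[2,3] S\N  lex  "map"
[3,4] (N/PP)\(S\N)  lex  "built"
[2,4] N/PP  <  k=3
[0,4] S/PP  >B  k=2
[4,5] PP  lex  "often"
[0,5] S  >  k=4

[0,5] S   >
  [0,4] S/PP   >B
    [0,2] S/N   >B
      [0,1] "found" : S/N
      [1,2] "the" : N/N
    [2,4] N/PP   <
      [2,3] "map" : S\N
      [3,4] "built" : (N/PP)\(S\N)
  [4,5] "often" : PP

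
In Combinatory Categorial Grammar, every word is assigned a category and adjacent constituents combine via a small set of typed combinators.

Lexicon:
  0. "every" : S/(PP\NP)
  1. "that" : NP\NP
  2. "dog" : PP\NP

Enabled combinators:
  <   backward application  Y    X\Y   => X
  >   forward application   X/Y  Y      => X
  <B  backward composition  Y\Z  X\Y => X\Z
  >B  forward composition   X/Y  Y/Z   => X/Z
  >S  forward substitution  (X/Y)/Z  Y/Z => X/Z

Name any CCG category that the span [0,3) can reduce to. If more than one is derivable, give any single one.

[0,3] S   >
  [0,1] "every" : S/(PP\NP)
  [1,3] PP\NP   <B
    [1,2] "that" : NP\NP
    [2,3] "dog" : PP\NP

S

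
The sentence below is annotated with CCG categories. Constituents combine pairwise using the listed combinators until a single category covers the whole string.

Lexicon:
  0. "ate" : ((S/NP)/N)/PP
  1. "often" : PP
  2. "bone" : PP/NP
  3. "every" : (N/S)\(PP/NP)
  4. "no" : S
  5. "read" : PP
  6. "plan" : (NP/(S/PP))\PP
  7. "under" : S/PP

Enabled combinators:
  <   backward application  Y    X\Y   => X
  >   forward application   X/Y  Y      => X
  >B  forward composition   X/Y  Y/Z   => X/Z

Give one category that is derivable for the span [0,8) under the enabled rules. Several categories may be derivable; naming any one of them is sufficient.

[0,8] S   >
  [0,5] S/NP   >
    [0,2] (S/NP)/N   >
      [0,1] "ate" : ((S/NP)/N)/PP
      [1,2] "often" : PP
    [2,5] N   >
      [2,4] N/S   <
        [2,3] "bone" : PP/NP
        [3,4] "every" : (N/S)\(PP/NP)
      [4,5] "no" : S
  [5,8] NP   >
    [5,7] NP/(S/PP)   <
      [5,6] "read" : PP
      [6,7] "plan" : (NP/(S/PP))\PP
    [7,8] "under" : S/PP

S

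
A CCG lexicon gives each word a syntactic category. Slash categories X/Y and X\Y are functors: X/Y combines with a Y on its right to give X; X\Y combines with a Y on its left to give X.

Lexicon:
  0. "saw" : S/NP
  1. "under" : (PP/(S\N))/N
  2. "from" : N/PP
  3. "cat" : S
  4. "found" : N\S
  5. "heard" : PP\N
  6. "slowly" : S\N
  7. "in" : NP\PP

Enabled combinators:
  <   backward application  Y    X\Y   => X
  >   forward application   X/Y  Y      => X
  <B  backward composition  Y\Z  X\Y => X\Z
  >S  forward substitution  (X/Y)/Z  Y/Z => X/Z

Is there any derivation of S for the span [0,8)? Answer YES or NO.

YES

[0,8] S   >
  [0,1] "saw" : S/NP
  [1,8] NP   <
    [1,7] PP   >
      [1,6] PP/(S\N)   >
        [1,2] "under" : (PP/(S\N))/N
        [2,6] N   >
          [2,3] "from" : N/PP
          [3,6] PP   <
            [3,4] "cat" : S
            [4,6] PP\S   <B
              [4,5] "found" : N\S
              [5,6] "heard" : PP\N
      [6,7] "slowly" : S\N
    [7,8] "in" : NP\PP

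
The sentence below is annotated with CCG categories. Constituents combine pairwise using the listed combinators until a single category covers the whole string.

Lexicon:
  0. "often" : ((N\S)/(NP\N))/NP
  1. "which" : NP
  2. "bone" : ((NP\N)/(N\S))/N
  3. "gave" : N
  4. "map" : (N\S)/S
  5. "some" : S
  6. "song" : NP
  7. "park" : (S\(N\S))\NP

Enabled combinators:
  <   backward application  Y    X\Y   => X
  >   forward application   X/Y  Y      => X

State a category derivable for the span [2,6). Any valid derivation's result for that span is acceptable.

NP\N

[0,8] S   <
  [0,6] N\S   >
    [0,2] (N\S)/(NP\N)   >
      [0,1] "often" : ((N\S)/(NP\N))/NP
      [1,2] "which" : NP
    [2,6] NP\N   >
      [2,4] (NP\N)/(N\S)   >
        [2,3] "bone" : ((NP\N)/(N\S))/N
        [3,4] "gave" : N
      [4,6] N\S   >
        [4,5] "map" : (N\S)/S
        [5,6] "some" : S
  [6,8] S\(N\S)   <
    [6,7] "song" : NP
    [7,8] "park" : (S\(N\S))\NP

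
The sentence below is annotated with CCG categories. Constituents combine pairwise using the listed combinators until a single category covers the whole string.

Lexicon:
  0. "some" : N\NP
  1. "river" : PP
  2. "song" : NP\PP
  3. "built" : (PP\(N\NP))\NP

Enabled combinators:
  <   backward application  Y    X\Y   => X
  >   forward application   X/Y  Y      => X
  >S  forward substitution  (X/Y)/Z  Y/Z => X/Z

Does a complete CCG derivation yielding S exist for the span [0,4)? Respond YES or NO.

NO

N\NP PP NP\PP (PP\(N\NP))\NP
CKY chart[0,4] = {PP}; S ∉ chart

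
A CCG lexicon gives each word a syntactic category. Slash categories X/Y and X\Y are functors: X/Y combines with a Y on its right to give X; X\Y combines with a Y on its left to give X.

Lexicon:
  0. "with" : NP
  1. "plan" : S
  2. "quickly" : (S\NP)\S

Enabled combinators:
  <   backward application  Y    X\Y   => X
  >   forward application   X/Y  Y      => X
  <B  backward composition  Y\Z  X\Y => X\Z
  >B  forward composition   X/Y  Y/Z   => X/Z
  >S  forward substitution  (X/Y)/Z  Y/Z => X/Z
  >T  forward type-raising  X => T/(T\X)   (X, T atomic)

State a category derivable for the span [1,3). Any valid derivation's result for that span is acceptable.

S\NP

[0,3] S   <
  [0,1] "with" : NP
  [1,3] S\NP   <
    [1,2] "plan" : S
    [2,3] "quickly" : (S\NP)\S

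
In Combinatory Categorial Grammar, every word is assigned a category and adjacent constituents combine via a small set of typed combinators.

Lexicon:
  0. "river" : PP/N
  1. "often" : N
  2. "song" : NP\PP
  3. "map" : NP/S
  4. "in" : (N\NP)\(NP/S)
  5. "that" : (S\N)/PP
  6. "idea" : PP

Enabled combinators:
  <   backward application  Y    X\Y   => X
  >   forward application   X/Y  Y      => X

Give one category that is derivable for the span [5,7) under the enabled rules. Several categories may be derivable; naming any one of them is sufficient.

[0,7] S   <
  [0,5] N   <
    [0,3] NP   <
      [0,2] PP   >
        [0,1] "river" : PP/N
        [1,2] "often" : N
      [2,3] "song" : NP\PP
    [3,5] N\NP   <
      [3,4] "map" : NP/S
      [4,5] "in" : (N\NP)\(NP/S)
  [5,7] S\N   >
    [5,6] "that" : (S\N)/PP
    [6,7] "idea" : PP

S\N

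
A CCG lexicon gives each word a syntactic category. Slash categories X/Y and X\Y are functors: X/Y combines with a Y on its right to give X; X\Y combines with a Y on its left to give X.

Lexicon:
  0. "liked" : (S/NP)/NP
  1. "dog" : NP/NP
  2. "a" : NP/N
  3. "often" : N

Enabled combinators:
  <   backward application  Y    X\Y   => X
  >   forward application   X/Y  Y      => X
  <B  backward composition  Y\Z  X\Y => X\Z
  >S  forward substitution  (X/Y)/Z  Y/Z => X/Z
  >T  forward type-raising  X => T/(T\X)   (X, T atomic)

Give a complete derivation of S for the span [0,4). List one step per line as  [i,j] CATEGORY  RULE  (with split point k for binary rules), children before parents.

[0,1] (S/NP)/NP  lex  "liked"
[1,2] NP/NP  lex  "dog"
[0,2] S/NP  >S  k=1
[2,3] NP/N  lex  "a"
[3,4] N  lex  "often"
[2,4] NP  >  k=3
[0,4] S  >  k=2

[0,4] S   >
  [0,2] S/NP   >S
    [0,1] "liked" : (S/NP)/NP
    [1,2] "dog" : NP/NP
  [2,4] NP   >
    [2,3] "a" : NP/N
    [3,4] "often" : N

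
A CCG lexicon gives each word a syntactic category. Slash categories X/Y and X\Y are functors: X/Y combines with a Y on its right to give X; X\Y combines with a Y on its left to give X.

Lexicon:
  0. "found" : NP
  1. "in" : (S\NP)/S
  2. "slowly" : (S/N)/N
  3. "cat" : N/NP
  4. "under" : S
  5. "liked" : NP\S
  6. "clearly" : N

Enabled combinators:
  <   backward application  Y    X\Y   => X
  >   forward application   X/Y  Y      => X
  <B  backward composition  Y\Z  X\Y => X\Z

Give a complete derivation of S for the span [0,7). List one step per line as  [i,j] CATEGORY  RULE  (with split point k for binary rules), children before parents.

[0,1] NP  lex  "found"
[1,2] (S\NP)/S  lex  "in"
[2,3] (S/N)/N  lex  "slowly"
[3,4] N/NP  lex  "cat"
[4,5] S  lex  "under"
[5,6] NP\S  lex  "liked"
[4,6] NP  <  k=5
[3,6] N  >  k=4
[2,6] S/N  >  k=3
[6,7] N  lex  "clearly"
[2,7] S  >  k=6
[1,7] S\NP  >  k=2
[0,7] S  <  k=1

[0,7] S   <
  [0,1] "found" : NP
  [1,7] S\NP   >
    [1,2] "in" : (S\NP)/S
    [2,7] S   >
      [2,6] S/N   >
        [2,3] "slowly" : (S/N)/N
        [3,6] N   >
          [3,4] "cat" : N/NP
          [4,6] NP   <
            [4,5] "under" : S
            [5,6] "liked" : NP\S
      [6,7] "clearly" : N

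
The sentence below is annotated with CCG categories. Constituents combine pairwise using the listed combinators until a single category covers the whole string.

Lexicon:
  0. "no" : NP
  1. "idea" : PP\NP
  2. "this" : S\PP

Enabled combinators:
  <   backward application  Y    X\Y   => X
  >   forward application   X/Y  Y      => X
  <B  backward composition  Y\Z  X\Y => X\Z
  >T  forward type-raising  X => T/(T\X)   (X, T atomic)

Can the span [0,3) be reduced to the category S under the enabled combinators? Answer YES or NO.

YES

[0,3] S   <
  [0,1] "no" : NP
  [1,3] S\NP   <B
    [1,2] "idea" : PP\NP
    [2,3] "this" : S\PP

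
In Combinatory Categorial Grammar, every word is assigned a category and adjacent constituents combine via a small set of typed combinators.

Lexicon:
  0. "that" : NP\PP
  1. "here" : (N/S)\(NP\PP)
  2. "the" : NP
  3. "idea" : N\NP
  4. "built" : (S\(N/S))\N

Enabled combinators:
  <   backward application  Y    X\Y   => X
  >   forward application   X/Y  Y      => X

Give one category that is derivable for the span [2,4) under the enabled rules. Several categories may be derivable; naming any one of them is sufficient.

[0,5] S   <
  [0,2] N/S   <
    [0,1] "that" : NP\PP
    [1,2] "here" : (N/S)\(NP\PP)
  [2,5] S\(N/S)   <
    [2,4] N   <
      [2,3] "the" : NP
      [3,4] "idea" : N\NP
    [4,5] "built" : (S\(N/S))\N

N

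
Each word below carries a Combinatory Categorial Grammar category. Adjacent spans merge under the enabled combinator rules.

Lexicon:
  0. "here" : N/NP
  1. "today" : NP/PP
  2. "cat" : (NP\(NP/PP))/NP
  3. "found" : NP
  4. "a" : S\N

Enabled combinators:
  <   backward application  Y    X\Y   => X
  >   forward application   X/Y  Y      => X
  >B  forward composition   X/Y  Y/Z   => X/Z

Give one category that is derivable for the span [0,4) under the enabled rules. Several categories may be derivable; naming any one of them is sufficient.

N

[0,5] S   <
  [0,4] N   >
    [0,1] "here" : N/NP
    [1,4] NP   <
      [1,2] "today" : NP/PP
      [2,4] NP\(NP/PP)   >
        [2,3] "cat" : (NP\(NP/PP))/NP
        [3,4] "found" : NP
  [4,5] "a" : S\N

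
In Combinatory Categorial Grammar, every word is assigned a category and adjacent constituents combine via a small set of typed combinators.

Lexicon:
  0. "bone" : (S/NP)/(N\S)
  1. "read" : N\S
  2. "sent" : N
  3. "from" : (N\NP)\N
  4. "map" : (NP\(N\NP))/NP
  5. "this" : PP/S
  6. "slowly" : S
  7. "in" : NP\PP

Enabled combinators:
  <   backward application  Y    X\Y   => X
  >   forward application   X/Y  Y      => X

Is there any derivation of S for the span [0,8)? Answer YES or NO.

[0,8] S   >
  [0,2] S/NP   >
    [0,1] "bone" : (S/NP)/(N\S)
    [1,2] "read" : N\S
  [2,8] NP   <
    [2,4] N\NP   <
      [2,3] "sent" : N
      [3,4] "from" : (N\NP)\N
    [4,8] NP\(N\NP)   >
      [4,5] "map" : (NP\(N\NP))/NP
      [5,8] NP   <
        [5,7] PP   >
          [5,6] "this" : PP/S
          [6,7] "slowly" : S
        [7,8] "in" : NP\PP

YES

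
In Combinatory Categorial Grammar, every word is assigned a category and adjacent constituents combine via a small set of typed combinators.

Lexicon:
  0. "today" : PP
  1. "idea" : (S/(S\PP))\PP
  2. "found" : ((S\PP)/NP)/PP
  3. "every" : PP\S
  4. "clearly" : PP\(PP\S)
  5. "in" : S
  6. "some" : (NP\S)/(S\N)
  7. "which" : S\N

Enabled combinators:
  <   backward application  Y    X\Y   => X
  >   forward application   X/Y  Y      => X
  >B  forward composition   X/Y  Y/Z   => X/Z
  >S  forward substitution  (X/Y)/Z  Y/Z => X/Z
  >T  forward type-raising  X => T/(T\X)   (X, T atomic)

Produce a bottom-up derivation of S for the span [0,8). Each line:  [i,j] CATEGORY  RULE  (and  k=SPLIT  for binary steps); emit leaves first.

[0,1] PP  lex  "today"
[1,2] (S/(S\PP))\PP  lex  "idea"
[0,2] S/(S\PP)  <  k=1
[2,3] ((S\PP)/NP)/PP  lex  "found"
[3,4] PP\S  lex  "every"
[4,5] PP\(PP\S)  lex  "clearly"
[3,5] PP  <  k=4
[2,5] (S\PP)/NP  >  k=3
[5,6] S  lex  "in"
[5,6] NP/(NP\S)  >T
[6,7] (NP\S)/(S\N)  lex  "some"
[7,8] S\N  lex  "which"
[6,8] NP\S  >  k=7
[5,8] NP  >  k=6
[2,8] S\PP  >  k=5
[0,8] S  >  k=2

[0,8] S   >
  [0,2] S/(S\PP)   <
    [0,1] "today" : PP
    [1,2] "idea" : (S/(S\PP))\PP
  [2,8] S\PP   >
    [2,5] (S\PP)/NP   >
      [2,3] "found" : ((S\PP)/NP)/PP
      [3,5] PP   <
        [3,4] "every" : PP\S
        [4,5] "clearly" : PP\(PP\S)
    [5,8] NP   >
      [5,6] NP/(NP\S)   >T
        [5,6] "in" : S
      [6,8] NP\S   >
        [6,7] "some" : (NP\S)/(S\N)
        [7,8] "which" : S\N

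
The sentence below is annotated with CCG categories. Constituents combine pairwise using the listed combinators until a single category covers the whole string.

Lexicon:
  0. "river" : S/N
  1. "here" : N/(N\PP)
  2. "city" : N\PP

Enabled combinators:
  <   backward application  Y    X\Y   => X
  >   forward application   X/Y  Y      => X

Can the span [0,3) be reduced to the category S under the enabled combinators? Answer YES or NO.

[0,3] S   >
  [0,1] "river" : S/N
  [1,3] N   >
    [1,2] "here" : N/(N\PP)
    [2,3] "city" : N\PP

YES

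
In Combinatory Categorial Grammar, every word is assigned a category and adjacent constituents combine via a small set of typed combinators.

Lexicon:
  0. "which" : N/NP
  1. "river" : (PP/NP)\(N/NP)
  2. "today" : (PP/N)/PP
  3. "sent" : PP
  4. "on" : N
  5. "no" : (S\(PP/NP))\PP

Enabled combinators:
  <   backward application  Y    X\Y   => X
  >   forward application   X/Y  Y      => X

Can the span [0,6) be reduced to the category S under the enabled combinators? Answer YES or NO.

[0,6] S   <
  [0,2] PP/NP   <
    [0,1] "which" : N/NP
    [1,2] "river" : (PP/NP)\(N/NP)
  [2,6] S\(PP/NP)   <
    [2,5] PP   >
      [2,4] PP/N   >
        [2,3] "today" : (PP/N)/PP
        [3,4] "sent" : PP
      [4,5] "on" : N
    [5,6] "no" : (S\(PP/NP))\PP

YES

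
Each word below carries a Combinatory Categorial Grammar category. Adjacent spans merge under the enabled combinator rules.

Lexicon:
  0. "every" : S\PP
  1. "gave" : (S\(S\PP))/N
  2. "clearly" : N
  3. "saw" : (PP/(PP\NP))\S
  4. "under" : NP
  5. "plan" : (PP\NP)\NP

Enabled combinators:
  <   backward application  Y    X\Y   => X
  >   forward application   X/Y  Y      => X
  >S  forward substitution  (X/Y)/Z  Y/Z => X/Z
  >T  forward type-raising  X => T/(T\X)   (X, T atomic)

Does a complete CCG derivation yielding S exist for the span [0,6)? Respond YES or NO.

S\PP (S\(S\PP))/N N (PP/(PP\NP))\S NP (PP\NP)\NP
CKY chart[0,6] = {N/(N\PP), NP/(NP\PP), PP, PP/(PP\PP), S/(S\PP)}; S ∉ chart

NO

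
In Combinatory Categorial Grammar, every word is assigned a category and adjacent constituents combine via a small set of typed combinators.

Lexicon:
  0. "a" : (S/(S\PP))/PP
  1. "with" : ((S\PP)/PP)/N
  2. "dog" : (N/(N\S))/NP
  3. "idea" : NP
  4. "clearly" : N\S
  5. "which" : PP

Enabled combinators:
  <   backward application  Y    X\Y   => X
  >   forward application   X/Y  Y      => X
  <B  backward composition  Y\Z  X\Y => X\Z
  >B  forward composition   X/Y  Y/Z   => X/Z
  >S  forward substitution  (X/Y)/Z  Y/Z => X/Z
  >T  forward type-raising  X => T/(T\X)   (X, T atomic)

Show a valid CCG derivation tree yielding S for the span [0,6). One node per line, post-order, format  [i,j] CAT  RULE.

[0,1] (S/(S\PP))/PP  lex  "a"
[1,2] ((S\PP)/PP)/N  lex  "with"
[2,3] (N/(N\S))/NP  lex  "dog"
[3,4] NP  lex  "idea"
[2,4] N/(N\S)  >  k=3
[4,5] N\S  lex  "clearly"
[2,5] N  >  k=4
[1,5] (S\PP)/PP  >  k=2
[0,5] S/PP  >S  k=1
[5,6] PP  lex  "which"
[0,6] S  >  k=5

[0,6] S   >
  [0,5] S/PP   >S
    [0,1] "a" : (S/(S\PP))/PP
    [1,5] (S\PP)/PP   >
      [1,2] "with" : ((S\PP)/PP)/N
      [2,5] N   >
        [2,4] N/(N\S)   >
          [2,3] "dog" : (N/(N\S))/NP
          [3,4] "idea" : NP
        [4,5] "clearly" : N\S
  [5,6] "which" : PP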